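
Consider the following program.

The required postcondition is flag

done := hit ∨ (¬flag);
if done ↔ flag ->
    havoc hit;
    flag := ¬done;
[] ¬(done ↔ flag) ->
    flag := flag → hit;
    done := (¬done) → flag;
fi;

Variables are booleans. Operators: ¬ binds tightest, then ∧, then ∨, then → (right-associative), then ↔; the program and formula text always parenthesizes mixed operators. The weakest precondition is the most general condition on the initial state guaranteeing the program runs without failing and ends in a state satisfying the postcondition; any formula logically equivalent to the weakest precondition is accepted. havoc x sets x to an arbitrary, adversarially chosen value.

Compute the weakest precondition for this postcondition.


Working backward. After the program, flag must hold.
Then branch requires ¬done; else branch requires flag → hit.
Before the if: ((done ↔ flag) → (¬done)) ∧ ((¬(done ↔ flag)) → (flag → hit))
Before done := hit ∨ (¬flag): (((hit ∨ (¬flag)) ↔ flag) → (¬(hit ∨ (¬flag)))) ∧ ((¬((hit ∨ (¬flag)) ↔ flag)) → (flag → hit))
Answer: WP = (((hit ∨ (¬flag)) ↔ flag) → (¬(hit ∨ (¬flag)))) ∧ ((¬((hit ∨ (¬flag)) ↔ flag)) → (flag → hit))


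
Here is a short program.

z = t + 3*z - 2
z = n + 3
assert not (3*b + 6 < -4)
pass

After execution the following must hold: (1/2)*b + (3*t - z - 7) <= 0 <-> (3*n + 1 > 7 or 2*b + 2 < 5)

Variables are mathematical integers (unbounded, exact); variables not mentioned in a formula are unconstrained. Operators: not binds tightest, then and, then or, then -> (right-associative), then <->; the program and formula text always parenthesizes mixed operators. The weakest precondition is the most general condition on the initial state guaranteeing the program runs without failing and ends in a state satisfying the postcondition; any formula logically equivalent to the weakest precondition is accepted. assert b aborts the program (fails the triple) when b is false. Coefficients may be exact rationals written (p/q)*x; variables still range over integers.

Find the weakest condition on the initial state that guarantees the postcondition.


Working backward. After the program, the postcondition (1/2)*b + (3*t - z - 7) <= 0 <-> (3*n + 1 > 7 or 2*b + 2 < 5) must hold; in canonical form it is (1/2)*b + 3*t <= z + 7 <-> (3*n > 6 or 2*b < 3).
Before skip: (1/2)*b + 3*t <= z + 7 <-> (3*n > 6 or 2*b < 3)
Before assert not (3*b + 6 < -4): (not (3*b < -10)) and ((1/2)*b + 3*t <= z + 7 <-> (3*n > 6 or 2*b < 3))
Before z := n + 3: (not (3*b < -10)) and ((1/2)*b + 3*t <= n + 10 <-> (3*n > 6 or 2*b < 3))
Before z := t + 3*z - 2: (not (3*b < -10)) and ((1/2)*b + 3*t <= n + 10 <-> (3*n > 6 or 2*b < 3))
Answer: WP = (not (3*b < -10)) and ((1/2)*b + 3*t <= n + 10 <-> (3*n > 6 or 2*b < 3))


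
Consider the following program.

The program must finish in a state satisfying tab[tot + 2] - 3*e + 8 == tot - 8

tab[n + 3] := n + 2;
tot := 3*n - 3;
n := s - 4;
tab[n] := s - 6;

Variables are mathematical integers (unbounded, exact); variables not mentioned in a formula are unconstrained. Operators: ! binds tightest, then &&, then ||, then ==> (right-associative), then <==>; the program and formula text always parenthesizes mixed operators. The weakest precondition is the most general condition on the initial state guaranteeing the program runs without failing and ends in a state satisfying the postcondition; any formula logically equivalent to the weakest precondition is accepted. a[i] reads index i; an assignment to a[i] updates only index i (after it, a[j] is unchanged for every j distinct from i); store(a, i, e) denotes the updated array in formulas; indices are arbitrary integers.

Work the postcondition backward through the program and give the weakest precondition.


Working backward. After the program, the postcondition tab[tot + 2] - 3*e + 8 == tot - 8 must hold; in canonical form it is tab[tot + 2] == 3*e + tot - 16.
Before tab[n] := s - 6: store(tab, n, s - 6)[tot + 2] == 3*e + tot - 16
Before n := s - 4: store(tab, s - 4, s - 6)[tot + 2] == 3*e + tot - 16
Before tot := 3*n - 3: store(tab, s - 4, s - 6)[3*n - 1] == 3*e + 3*n - 19
Before tab[n + 3] := n + 2: store(store(tab, n + 3, n + 2), s - 4, s - 6)[3*n - 1] == 3*e + 3*n - 19
Answer: WP = store(store(tab, n + 3, n + 2), s - 4, s - 6)[3*n - 1] == 3*e + 3*n - 19


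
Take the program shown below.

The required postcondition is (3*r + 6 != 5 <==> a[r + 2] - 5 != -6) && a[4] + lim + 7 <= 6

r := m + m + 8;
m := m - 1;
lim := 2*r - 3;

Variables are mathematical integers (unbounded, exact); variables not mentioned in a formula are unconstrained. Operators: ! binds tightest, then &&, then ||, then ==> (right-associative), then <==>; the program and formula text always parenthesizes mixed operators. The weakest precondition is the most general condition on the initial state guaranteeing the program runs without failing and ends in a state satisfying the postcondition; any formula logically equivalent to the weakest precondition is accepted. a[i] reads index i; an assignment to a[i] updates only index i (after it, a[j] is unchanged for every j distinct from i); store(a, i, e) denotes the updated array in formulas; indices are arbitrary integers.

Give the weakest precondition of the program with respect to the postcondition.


Working backward. After the program, the postcondition (3*r + 6 != 5 <==> a[r + 2] - 5 != -6) && a[4] + lim + 7 <= 6 must hold; in canonical form it is (3*r != -1 <==> a[r + 2] != -1) && a[4] + lim <= -1.
Before lim := 2*r - 3: (3*r != -1 <==> a[r + 2] != -1) && a[4] + 2*r <= 2
Before m := m - 1: (3*r != -1 <==> a[r + 2] != -1) && a[4] + 2*r <= 2
Before r := m + m + 8: (6*m != -25 <==> a[2*m + 10] != -1) && a[4] + 4*m <= -14
Answer: WP = (6*m != -25 <==> a[2*m + 10] != -1) && a[4] + 4*m <= -14


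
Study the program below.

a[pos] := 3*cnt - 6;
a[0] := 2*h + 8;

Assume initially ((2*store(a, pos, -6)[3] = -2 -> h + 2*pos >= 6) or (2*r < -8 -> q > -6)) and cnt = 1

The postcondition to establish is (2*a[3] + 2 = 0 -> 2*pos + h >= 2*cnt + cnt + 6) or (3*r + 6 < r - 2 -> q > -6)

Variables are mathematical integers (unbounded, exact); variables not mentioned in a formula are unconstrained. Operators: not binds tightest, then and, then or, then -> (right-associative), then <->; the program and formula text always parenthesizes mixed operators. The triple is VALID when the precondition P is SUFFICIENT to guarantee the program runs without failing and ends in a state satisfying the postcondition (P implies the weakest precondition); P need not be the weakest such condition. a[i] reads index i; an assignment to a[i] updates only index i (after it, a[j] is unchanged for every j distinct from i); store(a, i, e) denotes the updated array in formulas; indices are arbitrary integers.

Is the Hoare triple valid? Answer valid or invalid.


Working backward. After the program, the postcondition (2*a[3] + 2 = 0 -> 2*pos + h >= 2*cnt + cnt + 6) or (3*r + 6 < r - 2 -> q > -6) must hold; in canonical form it is (2*a[3] = -2 -> h + 2*pos >= 3*cnt + 6) or (2*r < -8 -> q > -6).
Before a[0] := 2*h + 8: (2*a[3] = -2 -> h + 2*pos >= 3*cnt + 6) or (2*r < -8 -> q > -6)
Before a[pos] := 3*cnt - 6: (2*store(a, pos, 3*cnt - 6)[3] = -2 -> h + 2*pos >= 3*cnt + 6) or (2*r < -8 -> q > -6)
The weakest precondition is (2*store(a, pos, 3*cnt - 6)[3] = -2 -> h + 2*pos >= 3*cnt + 6) or (2*r < -8 -> q > -6).
Check whether ((2*store(a, pos, -6)[3] = -2 -> h + 2*pos >= 6) or (2*r < -8 -> q > -6)) and cnt = 1 implies it.
Countermodel: at the initial state a = {[3] = -1, [4] = 2, elsewhere 2}, cnt = 1, h = -2, pos = 4, q = -6, r = -5, the precondition holds but the weakest precondition fails.
Answer: invalid


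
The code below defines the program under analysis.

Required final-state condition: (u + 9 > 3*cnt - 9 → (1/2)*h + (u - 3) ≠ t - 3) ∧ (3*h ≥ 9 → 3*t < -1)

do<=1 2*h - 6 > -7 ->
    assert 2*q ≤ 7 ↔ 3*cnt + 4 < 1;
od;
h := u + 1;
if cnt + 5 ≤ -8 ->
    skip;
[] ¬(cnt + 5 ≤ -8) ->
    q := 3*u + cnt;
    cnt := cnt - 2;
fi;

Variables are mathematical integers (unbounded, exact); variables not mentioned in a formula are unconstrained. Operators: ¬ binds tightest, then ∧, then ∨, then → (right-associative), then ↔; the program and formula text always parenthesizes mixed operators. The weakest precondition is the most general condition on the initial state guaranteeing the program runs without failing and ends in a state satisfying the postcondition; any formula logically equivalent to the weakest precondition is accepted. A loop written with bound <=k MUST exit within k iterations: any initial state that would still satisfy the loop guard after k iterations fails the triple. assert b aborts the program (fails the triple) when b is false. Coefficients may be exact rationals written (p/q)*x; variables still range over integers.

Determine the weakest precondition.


Working backward. After the program, the postcondition (u + 9 > 3*cnt - 9 → (1/2)*h + (u - 3) ≠ t - 3) ∧ (3*h ≥ 9 → 3*t < -1) must hold; in canonical form it is (u > 3*cnt - 18 → (1/2)*h + u ≠ t) ∧ (3*h ≥ 9 → 3*t < -1).
Then branch requires (u > 3*cnt - 18 → (1/2)*h + u ≠ t) ∧ (3*h ≥ 9 → 3*t < -1); else branch requires (u > 3*cnt - 24 → (1/2)*h + u ≠ t) ∧ (3*h ≥ 9 → 3*t < -1).
Before the if: (cnt ≤ -13 → ((u > 3*cnt - 18 → (1/2)*h + u ≠ t) ∧ (3*h ≥ 9 → 3*t < -1))) ∧ ((¬(cnt ≤ -13)) → ((u > 3*cnt - 24 → (1/2)*h + u ≠ t) ∧ (3*h ≥ 9 → 3*t < -1)))
Before h := u + 1: (cnt ≤ -13 → ((u > 3*cnt - 18 → (3/2)*u ≠ t - 1/2) ∧ (3*u ≥ 6 → 3*t < -1))) ∧ ((¬(cnt ≤ -13)) → ((u > 3*cnt - 24 → (3/2)*u ≠ t - 1/2) ∧ (3*u ≥ 6 → 3*t < -1)))
Before the loop (bound <=1), unroll the exhaustion recursion (WP_0 = exit-now case; WP_j = one more guarded iteration, up to j = 1):
  WP_0: (¬(2*h > -1)) ∧ (cnt ≤ -13 → ((u > 3*cnt - 18 → (3/2)*u ≠ t - 1/2) ∧ (3*u ≥ 6 → 3*t < -1))) ∧ ((¬(cnt ≤ -13)) → ((u > 3*cnt - 24 → (3/2)*u ≠ t - 1/2) ∧ (3*u ≥ 6 → 3*t < -1)))
  WP_1: (2*h > -1 → ((2*q ≤ 7 ↔ 3*cnt < -3) ∧ (¬(2*h > -1)) ∧ (cnt ≤ -13 → ((u > 3*cnt - 18 → (3/2)*u ≠ t - 1/2) ∧ (3*u ≥ 6 → 3*t < -1))) ∧ ((¬(cnt ≤ -13)) → ((u > 3*cnt - 24 → (3/2)*u ≠ t - 1/2) ∧ (3*u ≥ 6 → 3*t < -1))))) ∧ ((¬(2*h > -1)) → ((cnt ≤ -13 → ((u > 3*cnt - 18 → (3/2)*u ≠ t - 1/2) ∧ (3*u ≥ 6 → 3*t < -1))) ∧ ((¬(cnt ≤ -13)) → ((u > 3*cnt - 24 → (3/2)*u ≠ t - 1/2) ∧ (3*u ≥ 6 → 3*t < -1)))))
So before the loop: (2*h > -1 → ((2*q ≤ 7 ↔ 3*cnt < -3) ∧ (¬(2*h > -1)) ∧ (cnt ≤ -13 → ((u > 3*cnt - 18 → (3/2)*u ≠ t - 1/2) ∧ (3*u ≥ 6 → 3*t < -1))) ∧ ((¬(cnt ≤ -13)) → ((u > 3*cnt - 24 → (3/2)*u ≠ t - 1/2) ∧ (3*u ≥ 6 → 3*t < -1))))) ∧ ((¬(2*h > -1)) → ((cnt ≤ -13 → ((u > 3*cnt - 18 → (3/2)*u ≠ t - 1/2) ∧ (3*u ≥ 6 → 3*t < -1))) ∧ ((¬(cnt ≤ -13)) → ((u > 3*cnt - 24 → (3/2)*u ≠ t - 1/2) ∧ (3*u ≥ 6 → 3*t < -1)))))
Answer: WP = (2*h > -1 → ((2*q ≤ 7 ↔ 3*cnt < -3) ∧ (¬(2*h > -1)) ∧ (cnt ≤ -13 → ((u > 3*cnt - 18 → (3/2)*u ≠ t - 1/2) ∧ (3*u ≥ 6 → 3*t < -1))) ∧ ((¬(cnt ≤ -13)) → ((u > 3*cnt - 24 → (3/2)*u ≠ t - 1/2) ∧ (3*u ≥ 6 → 3*t < -1))))) ∧ ((¬(2*h > -1)) → ((cnt ≤ -13 → ((u > 3*cnt - 18 → (3/2)*u ≠ t - 1/2) ∧ (3*u ≥ 6 → 3*t < -1))) ∧ ((¬(cnt ≤ -13)) → ((u > 3*cnt - 24 → (3/2)*u ≠ t - 1/2) ∧ (3*u ≥ 6 → 3*t < -1)))))


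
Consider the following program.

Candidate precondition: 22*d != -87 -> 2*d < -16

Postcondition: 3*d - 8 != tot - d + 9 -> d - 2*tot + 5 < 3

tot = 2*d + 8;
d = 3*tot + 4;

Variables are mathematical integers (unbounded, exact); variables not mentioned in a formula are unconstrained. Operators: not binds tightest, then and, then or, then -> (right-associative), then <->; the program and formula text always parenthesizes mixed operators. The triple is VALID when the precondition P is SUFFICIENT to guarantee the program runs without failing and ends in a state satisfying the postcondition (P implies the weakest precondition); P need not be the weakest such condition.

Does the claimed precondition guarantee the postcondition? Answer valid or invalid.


Working backward. After the program, the postcondition 3*d - 8 != tot - d + 9 -> d - 2*tot + 5 < 3 must hold; in canonical form it is 4*d != tot + 17 -> d < 2*tot - 2.
Before d := 3*tot + 4: 11*tot != 1 -> tot < -6
Before tot := 2*d + 8: 22*d != -87 -> 2*d < -14
The weakest precondition is 22*d != -87 -> 2*d < -14.
Check whether 22*d != -87 -> 2*d < -16 implies it.
Every state satisfying the precondition satisfies the weakest precondition: the implication holds.
Answer: valid


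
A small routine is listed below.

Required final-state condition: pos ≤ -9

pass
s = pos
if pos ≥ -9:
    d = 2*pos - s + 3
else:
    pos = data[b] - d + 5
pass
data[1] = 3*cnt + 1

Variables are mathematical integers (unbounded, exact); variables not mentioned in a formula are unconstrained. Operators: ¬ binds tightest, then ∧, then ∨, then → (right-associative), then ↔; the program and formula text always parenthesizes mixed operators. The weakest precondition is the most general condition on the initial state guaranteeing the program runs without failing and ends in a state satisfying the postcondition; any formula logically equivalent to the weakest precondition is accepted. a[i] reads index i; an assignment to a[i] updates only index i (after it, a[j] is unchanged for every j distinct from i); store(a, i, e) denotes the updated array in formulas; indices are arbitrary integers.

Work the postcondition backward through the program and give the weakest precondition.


Working backward. After the program, pos ≤ -9 must hold.
Before data[1] := 3*cnt + 1: pos ≤ -9
Before skip: pos ≤ -9
Then branch requires pos ≤ -9; else branch requires data[b] ≤ d - 14.
Before the if: (pos ≥ -9 → pos ≤ -9) ∧ ((¬(pos ≥ -9)) → data[b] ≤ d - 14)
Before s := pos: (pos ≥ -9 → pos ≤ -9) ∧ ((¬(pos ≥ -9)) → data[b] ≤ d - 14)
Before skip: (pos ≥ -9 → pos ≤ -9) ∧ ((¬(pos ≥ -9)) → data[b] ≤ d - 14)
Answer: WP = (pos ≥ -9 → pos ≤ -9) ∧ ((¬(pos ≥ -9)) → data[b] ≤ d - 14)


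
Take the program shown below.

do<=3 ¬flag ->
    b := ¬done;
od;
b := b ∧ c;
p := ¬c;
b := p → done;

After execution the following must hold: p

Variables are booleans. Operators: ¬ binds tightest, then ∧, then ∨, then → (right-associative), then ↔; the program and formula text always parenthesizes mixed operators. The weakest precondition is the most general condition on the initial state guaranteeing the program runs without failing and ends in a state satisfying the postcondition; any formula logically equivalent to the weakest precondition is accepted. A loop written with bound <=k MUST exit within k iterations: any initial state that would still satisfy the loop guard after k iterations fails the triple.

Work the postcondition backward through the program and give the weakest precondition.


Working backward. After the program, p must hold.
Before b := p → done: p
Before p := ¬c: ¬c
Before b := b ∧ c: ¬c
Before the loop (bound <=3), unroll the exhaustion recursion (WP_0 = exit-now case; WP_j = one more guarded iteration, up to j = 3):
  WP_0: flag ∧ (¬c)
  WP_1: ((¬flag) → (flag ∧ (¬c))) ∧ (flag → (¬c))
  WP_2: ((¬flag) → (((¬flag) → (flag ∧ (¬c))) ∧ (flag → (¬c)))) ∧ (flag → (¬c))
  WP_3: ((¬flag) → (((¬flag) → (((¬flag) → (flag ∧ (¬c))) ∧ (flag → (¬c)))) ∧ (flag → (¬c)))) ∧ (flag → (¬c))
So before the loop: ((¬flag) → (((¬flag) → (((¬flag) → (flag ∧ (¬c))) ∧ (flag → (¬c)))) ∧ (flag → (¬c)))) ∧ (flag → (¬c))
Answer: WP = ((¬flag) → (((¬flag) → (((¬flag) → (flag ∧ (¬c))) ∧ (flag → (¬c)))) ∧ (flag → (¬c)))) ∧ (flag → (¬c))


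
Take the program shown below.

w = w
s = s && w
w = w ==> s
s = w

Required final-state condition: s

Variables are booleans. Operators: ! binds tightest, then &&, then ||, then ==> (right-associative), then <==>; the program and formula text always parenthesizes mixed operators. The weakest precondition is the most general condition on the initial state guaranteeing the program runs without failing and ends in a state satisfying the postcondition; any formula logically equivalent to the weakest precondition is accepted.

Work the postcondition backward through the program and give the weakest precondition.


Working backward. After the program, s must hold.
Before s := w: w
Before w := w ==> s: w ==> s
Before s := s && w: w ==> (s && w)
Before w := w: w ==> (s && w)
Answer: WP = w ==> (s && w)


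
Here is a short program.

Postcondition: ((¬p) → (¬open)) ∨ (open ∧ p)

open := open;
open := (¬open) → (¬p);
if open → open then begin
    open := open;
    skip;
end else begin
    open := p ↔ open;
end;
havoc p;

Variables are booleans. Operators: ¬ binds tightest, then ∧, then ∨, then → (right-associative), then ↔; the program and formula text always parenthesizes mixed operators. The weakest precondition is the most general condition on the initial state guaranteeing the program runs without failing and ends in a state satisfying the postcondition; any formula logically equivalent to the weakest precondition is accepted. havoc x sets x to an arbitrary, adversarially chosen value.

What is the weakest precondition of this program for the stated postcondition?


Working backward. After the program, ((¬p) → (¬open)) ∨ (open ∧ p) must hold.
Before havoc p: ¬open
Then branch requires ¬open; else branch requires ¬(p ↔ open).
Before the if: ¬open
Before open := (¬open) → (¬p): ¬((¬open) → (¬p))
Before open := open: ¬((¬open) → (¬p))
Answer: WP = ¬((¬open) → (¬p))


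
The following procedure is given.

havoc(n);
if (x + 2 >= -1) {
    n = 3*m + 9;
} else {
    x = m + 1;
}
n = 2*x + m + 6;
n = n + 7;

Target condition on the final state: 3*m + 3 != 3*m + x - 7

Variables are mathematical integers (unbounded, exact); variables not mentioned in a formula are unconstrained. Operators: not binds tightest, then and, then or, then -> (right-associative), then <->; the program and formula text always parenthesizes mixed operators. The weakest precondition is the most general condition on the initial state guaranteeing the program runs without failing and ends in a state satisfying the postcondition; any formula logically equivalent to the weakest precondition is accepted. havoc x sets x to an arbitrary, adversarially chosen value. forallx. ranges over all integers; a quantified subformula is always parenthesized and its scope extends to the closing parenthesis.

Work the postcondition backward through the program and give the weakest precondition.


Working backward. After the program, the postcondition 3*m + 3 != 3*m + x - 7 must hold; in canonical form it is x != 10.
Before n := n + 7: x != 10
Before n := 2*x + m + 6: x != 10
Then branch requires x != 10; else branch requires m != 9.
Before the if: (x >= -3 -> x != 10) and ((not (x >= -3)) -> m != 9)
Before havoc n: (x >= -3 -> x != 10) and ((not (x >= -3)) -> m != 9)
Answer: WP = (x >= -3 -> x != 10) and ((not (x >= -3)) -> m != 9)


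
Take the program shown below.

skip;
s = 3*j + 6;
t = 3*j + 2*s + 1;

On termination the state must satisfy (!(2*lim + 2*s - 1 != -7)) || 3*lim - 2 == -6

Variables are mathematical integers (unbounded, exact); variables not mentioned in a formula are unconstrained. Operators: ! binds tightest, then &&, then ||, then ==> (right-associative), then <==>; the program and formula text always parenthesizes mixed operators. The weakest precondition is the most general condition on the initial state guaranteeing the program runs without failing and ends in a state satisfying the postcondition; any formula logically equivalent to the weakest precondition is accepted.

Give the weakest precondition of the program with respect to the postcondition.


Working backward. After the program, the postcondition (!(2*lim + 2*s - 1 != -7)) || 3*lim - 2 == -6 must hold; in canonical form it is (!(2*lim + 2*s != -6)) || 3*lim == -4.
Before t := 3*j + 2*s + 1: (!(2*lim + 2*s != -6)) || 3*lim == -4
Before s := 3*j + 6: (!(6*j + 2*lim != -18)) || 3*lim == -4
Before skip: (!(6*j + 2*lim != -18)) || 3*lim == -4
Answer: WP = (!(6*j + 2*lim != -18)) || 3*lim == -4


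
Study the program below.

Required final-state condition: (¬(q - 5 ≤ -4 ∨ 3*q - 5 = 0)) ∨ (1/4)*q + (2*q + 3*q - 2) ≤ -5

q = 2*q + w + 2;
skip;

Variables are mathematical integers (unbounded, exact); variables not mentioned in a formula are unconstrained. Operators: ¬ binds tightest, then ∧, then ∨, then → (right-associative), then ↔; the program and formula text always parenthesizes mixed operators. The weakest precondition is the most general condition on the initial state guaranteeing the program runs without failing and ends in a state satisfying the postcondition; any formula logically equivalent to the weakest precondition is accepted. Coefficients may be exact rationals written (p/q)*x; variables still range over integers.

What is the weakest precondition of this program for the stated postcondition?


Working backward. After the program, the postcondition (¬(q - 5 ≤ -4 ∨ 3*q - 5 = 0)) ∨ (1/4)*q + (2*q + 3*q - 2) ≤ -5 must hold; in canonical form it is (¬(q ≤ 1 ∨ 3*q = 5)) ∨ (21/4)*q ≤ -3.
Before skip: (¬(q ≤ 1 ∨ 3*q = 5)) ∨ (21/4)*q ≤ -3
Before q := 2*q + w + 2: (¬(2*q + w ≤ -1 ∨ 6*q + 3*w = -1)) ∨ (21/2)*q + (21/4)*w ≤ -27/2
Answer: WP = (¬(2*q + w ≤ -1 ∨ 6*q + 3*w = -1)) ∨ (21/2)*q + (21/4)*w ≤ -27/2


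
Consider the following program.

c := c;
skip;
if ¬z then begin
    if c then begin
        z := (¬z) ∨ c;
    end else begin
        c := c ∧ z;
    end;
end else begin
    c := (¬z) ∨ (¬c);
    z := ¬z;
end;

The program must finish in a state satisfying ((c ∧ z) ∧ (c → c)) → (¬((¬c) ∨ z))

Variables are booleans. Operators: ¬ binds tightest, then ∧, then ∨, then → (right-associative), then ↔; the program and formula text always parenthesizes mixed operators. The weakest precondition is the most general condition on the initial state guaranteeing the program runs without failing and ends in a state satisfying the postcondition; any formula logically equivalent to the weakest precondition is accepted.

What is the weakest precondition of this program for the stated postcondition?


Working backward. After the program, the postcondition ((c ∧ z) ∧ (c → c)) → (¬((¬c) ∨ z)) must hold; in canonical form it is (c ∧ z) → (¬((¬c) ∨ z)).
Then branch requires (c → (¬(c ∧ ((¬z) ∨ c)))) ∧ ((¬c) → ((c ∧ z) → (¬((¬(c ∧ z)) ∨ z)))); else branch requires (((¬z) ∨ (¬c)) ∧ (¬z)) → (¬((¬((¬z) ∨ (¬c))) ∨ (¬z))).
Before the if: ((¬z) → ((c → (¬(c ∧ ((¬z) ∨ c)))) ∧ ((¬c) → ((c ∧ z) → (¬((¬(c ∧ z)) ∨ z)))))) ∧ (z → ((((¬z) ∨ (¬c)) ∧ (¬z)) → (¬((¬((¬z) ∨ (¬c))) ∨ (¬z)))))
Before skip: ((¬z) → ((c → (¬(c ∧ ((¬z) ∨ c)))) ∧ ((¬c) → ((c ∧ z) → (¬((¬(c ∧ z)) ∨ z)))))) ∧ (z → ((((¬z) ∨ (¬c)) ∧ (¬z)) → (¬((¬((¬z) ∨ (¬c))) ∨ (¬z)))))
Before c := c: ((¬z) → ((c → (¬(c ∧ ((¬z) ∨ c)))) ∧ ((¬c) → ((c ∧ z) → (¬((¬(c ∧ z)) ∨ z)))))) ∧ (z → ((((¬z) ∨ (¬c)) ∧ (¬z)) → (¬((¬((¬z) ∨ (¬c))) ∨ (¬z)))))
Answer: WP = ((¬z) → ((c → (¬(c ∧ ((¬z) ∨ c)))) ∧ ((¬c) → ((c ∧ z) → (¬((¬(c ∧ z)) ∨ z)))))) ∧ (z → ((((¬z) ∨ (¬c)) ∧ (¬z)) → (¬((¬((¬z) ∨ (¬c))) ∨ (¬z)))))


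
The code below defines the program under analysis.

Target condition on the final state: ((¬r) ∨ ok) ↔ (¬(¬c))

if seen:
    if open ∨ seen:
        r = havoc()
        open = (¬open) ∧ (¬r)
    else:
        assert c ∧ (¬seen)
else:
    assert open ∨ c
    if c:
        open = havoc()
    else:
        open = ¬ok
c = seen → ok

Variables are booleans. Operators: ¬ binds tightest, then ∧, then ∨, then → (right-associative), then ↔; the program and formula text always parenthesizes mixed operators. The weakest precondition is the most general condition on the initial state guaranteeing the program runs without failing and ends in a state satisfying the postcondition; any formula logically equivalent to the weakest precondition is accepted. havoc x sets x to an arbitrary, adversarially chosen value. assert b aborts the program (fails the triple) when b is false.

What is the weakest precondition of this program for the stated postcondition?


Working backward. After the program, the postcondition ((¬r) ∨ ok) ↔ (¬(¬c)) must hold; in canonical form it is ((¬r) ∨ ok) ↔ c.
Before c := seen → ok: ((¬r) ∨ ok) ↔ (seen → ok)
Then branch requires ((open ∨ seen) → ((ok ↔ (seen → ok)) ∧ (seen → ok))) ∧ ((¬(open ∨ seen)) → (c ∧ (¬seen) ∧ (((¬r) ∨ ok) ↔ (seen → ok)))); else branch requires (open ∨ c) ∧ (c → (((¬r) ∨ ok) ↔ (seen → ok))) ∧ ((¬c) → (((¬r) ∨ ok) ↔ (seen → ok))).
Before the if: (seen → (((open ∨ seen) → ((ok ↔ (seen → ok)) ∧ (seen → ok))) ∧ ((¬(open ∨ seen)) → (c ∧ (¬seen) ∧ (((¬r) ∨ ok) ↔ (seen → ok)))))) ∧ ((¬seen) → ((open ∨ c) ∧ (c → (((¬r) ∨ ok) ↔ (seen → ok))) ∧ ((¬c) → (((¬r) ∨ ok) ↔ (seen → ok)))))
Answer: WP = (seen → (((open ∨ seen) → ((ok ↔ (seen → ok)) ∧ (seen → ok))) ∧ ((¬(open ∨ seen)) → (c ∧ (¬seen) ∧ (((¬r) ∨ ok) ↔ (seen → ok)))))) ∧ ((¬seen) → ((open ∨ c) ∧ (c → (((¬r) ∨ ok) ↔ (seen → ok))) ∧ ((¬c) → (((¬r) ∨ ok) ↔ (seen → ok)))))


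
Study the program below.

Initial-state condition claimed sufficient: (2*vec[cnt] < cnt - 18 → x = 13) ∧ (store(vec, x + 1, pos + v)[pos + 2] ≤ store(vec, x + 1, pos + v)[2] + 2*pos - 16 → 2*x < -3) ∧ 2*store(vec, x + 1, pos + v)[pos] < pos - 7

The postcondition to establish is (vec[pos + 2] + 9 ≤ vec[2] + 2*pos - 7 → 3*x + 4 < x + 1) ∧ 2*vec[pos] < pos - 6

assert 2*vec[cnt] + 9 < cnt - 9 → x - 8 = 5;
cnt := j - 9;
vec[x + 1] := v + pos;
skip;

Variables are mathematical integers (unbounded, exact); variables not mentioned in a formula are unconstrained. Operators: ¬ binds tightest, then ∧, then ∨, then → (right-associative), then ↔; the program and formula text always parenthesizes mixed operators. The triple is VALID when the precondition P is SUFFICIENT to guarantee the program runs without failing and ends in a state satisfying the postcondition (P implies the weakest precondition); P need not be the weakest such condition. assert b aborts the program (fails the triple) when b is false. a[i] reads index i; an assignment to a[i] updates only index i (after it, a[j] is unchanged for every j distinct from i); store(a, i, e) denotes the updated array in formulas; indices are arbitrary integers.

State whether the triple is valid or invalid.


Working backward. After the program, the postcondition (vec[pos + 2] + 9 ≤ vec[2] + 2*pos - 7 → 3*x + 4 < x + 1) ∧ 2*vec[pos] < pos - 6 must hold; in canonical form it is (vec[pos + 2] ≤ vec[2] + 2*pos - 16 → 2*x < -3) ∧ 2*vec[pos] < pos - 6.
Before skip: (vec[pos + 2] ≤ vec[2] + 2*pos - 16 → 2*x < -3) ∧ 2*vec[pos] < pos - 6
Before vec[x + 1] := v + pos: (store(vec, x + 1, pos + v)[pos + 2] ≤ store(vec, x + 1, pos + v)[2] + 2*pos - 16 → 2*x < -3) ∧ 2*store(vec, x + 1, pos + v)[pos] < pos - 6
Before cnt := j - 9: (store(vec, x + 1, pos + v)[pos + 2] ≤ store(vec, x + 1, pos + v)[2] + 2*pos - 16 → 2*x < -3) ∧ 2*store(vec, x + 1, pos + v)[pos] < pos - 6
Before assert 2*vec[cnt] + 9 < cnt - 9 → x - 8 = 5: (2*vec[cnt] < cnt - 18 → x = 13) ∧ (store(vec, x + 1, pos + v)[pos + 2] ≤ store(vec, x + 1, pos + v)[2] + 2*pos - 16 → 2*x < -3) ∧ 2*store(vec, x + 1, pos + v)[pos] < pos - 6
The weakest precondition is (2*vec[cnt] < cnt - 18 → x = 13) ∧ (store(vec, x + 1, pos + v)[pos + 2] ≤ store(vec, x + 1, pos + v)[2] + 2*pos - 16 → 2*x < -3) ∧ 2*store(vec, x + 1, pos + v)[pos] < pos - 6.
Check whether (2*vec[cnt] < cnt - 18 → x = 13) ∧ (store(vec, x + 1, pos + v)[pos + 2] ≤ store(vec, x + 1, pos + v)[2] + 2*pos - 16 → 2*x < -3) ∧ 2*store(vec, x + 1, pos + v)[pos] < pos - 7 implies it.
Every state satisfying the precondition satisfies the weakest precondition: the implication holds.
Answer: valid


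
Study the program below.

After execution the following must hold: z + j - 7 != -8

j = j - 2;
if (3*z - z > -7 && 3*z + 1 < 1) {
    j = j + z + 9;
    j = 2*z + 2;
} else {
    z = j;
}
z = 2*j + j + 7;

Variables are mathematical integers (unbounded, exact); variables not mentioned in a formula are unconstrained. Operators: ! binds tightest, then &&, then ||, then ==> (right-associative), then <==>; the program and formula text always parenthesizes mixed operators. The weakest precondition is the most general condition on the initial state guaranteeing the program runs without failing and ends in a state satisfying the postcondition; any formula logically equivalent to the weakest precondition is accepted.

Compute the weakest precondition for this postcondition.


Working backward. After the program, the postcondition z + j - 7 != -8 must hold; in canonical form it is j + z != -1.
Before z := 2*j + j + 7: 4*j != -8
Then branch requires 8*z != -16; else branch requires 4*j != -8.
Before the if: ((2*z > -7 && 3*z < 0) ==> 8*z != -16) && ((!(2*z > -7 && 3*z < 0)) ==> 4*j != -8)
Before j := j - 2: ((2*z > -7 && 3*z < 0) ==> 8*z != -16) && ((!(2*z > -7 && 3*z < 0)) ==> 4*j != 0)
Answer: WP = ((2*z > -7 && 3*z < 0) ==> 8*z != -16) && ((!(2*z > -7 && 3*z < 0)) ==> 4*j != 0)


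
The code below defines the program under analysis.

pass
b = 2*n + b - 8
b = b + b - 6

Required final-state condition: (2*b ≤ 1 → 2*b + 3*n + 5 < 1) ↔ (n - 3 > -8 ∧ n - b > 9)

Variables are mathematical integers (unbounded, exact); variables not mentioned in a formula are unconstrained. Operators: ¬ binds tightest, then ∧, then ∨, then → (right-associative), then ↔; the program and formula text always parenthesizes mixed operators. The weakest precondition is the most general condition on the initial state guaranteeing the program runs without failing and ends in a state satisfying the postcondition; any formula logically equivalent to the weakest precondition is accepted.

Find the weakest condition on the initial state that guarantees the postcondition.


Working backward. After the program, the postcondition (2*b ≤ 1 → 2*b + 3*n + 5 < 1) ↔ (n - 3 > -8 ∧ n - b > 9) must hold; in canonical form it is (2*b ≤ 1 → 2*b + 3*n < -4) ↔ (n > -5 ∧ n > b + 9).
Before b := b + b - 6: (4*b ≤ 13 → 4*b + 3*n < 8) ↔ (n > -5 ∧ n > 2*b + 3)
Before b := 2*n + b - 8: (4*b + 8*n ≤ 45 → 4*b + 11*n < 40) ↔ (n > -5 ∧ 2*b + 3*n < 13)
Before skip: (4*b + 8*n ≤ 45 → 4*b + 11*n < 40) ↔ (n > -5 ∧ 2*b + 3*n < 13)
Answer: WP = (4*b + 8*n ≤ 45 → 4*b + 11*n < 40) ↔ (n > -5 ∧ 2*b + 3*n < 13)


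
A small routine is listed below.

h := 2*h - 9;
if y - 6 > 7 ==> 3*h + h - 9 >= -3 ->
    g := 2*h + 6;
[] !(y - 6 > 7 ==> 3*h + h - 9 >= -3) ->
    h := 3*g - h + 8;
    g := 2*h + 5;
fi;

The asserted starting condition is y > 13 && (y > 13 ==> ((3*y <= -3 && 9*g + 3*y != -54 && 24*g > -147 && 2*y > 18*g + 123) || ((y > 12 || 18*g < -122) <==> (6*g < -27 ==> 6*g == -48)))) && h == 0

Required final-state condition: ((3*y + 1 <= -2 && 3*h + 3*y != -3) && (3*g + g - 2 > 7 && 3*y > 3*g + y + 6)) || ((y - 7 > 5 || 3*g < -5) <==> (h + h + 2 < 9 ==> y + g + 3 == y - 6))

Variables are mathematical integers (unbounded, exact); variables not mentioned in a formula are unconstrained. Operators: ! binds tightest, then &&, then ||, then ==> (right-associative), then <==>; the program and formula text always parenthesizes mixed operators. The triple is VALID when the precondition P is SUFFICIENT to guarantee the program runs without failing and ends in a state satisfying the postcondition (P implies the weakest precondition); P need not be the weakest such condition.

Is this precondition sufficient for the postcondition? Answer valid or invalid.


Working backward. After the program, the postcondition ((3*y + 1 <= -2 && 3*h + 3*y != -3) && (3*g + g - 2 > 7 && 3*y > 3*g + y + 6)) || ((y - 7 > 5 || 3*g < -5) <==> (h + h + 2 < 9 ==> y + g + 3 == y - 6)) must hold; in canonical form it is (3*y <= -3 && 3*h + 3*y != -3 && 4*g > 9 && 2*y > 3*g + 6) || ((y > 12 || 3*g < -5) <==> (2*h < 7 ==> g == -9)).
Then branch requires (3*y <= -3 && 3*h + 3*y != -3 && 8*h > -15 && 2*y > 6*h + 24) || ((y > 12 || 6*h < -23) <==> (2*h < 7 ==> 2*h == -15)); else branch requires (3*y <= -3 && 9*g + 3*y != 3*h - 27 && 24*g > 8*h - 75 && 6*h + 2*y > 18*g + 69) || ((y > 12 || 18*g < 6*h - 68) <==> (6*g < 2*h - 9 ==> 6*g == 2*h - 30)).
Before the if: ((y > 13 ==> 4*h >= 6) ==> ((3*y <= -3 && 3*h + 3*y != -3 && 8*h > -15 && 2*y > 6*h + 24) || ((y > 12 || 6*h < -23) <==> (2*h < 7 ==> 2*h == -15)))) && ((!(y > 13 ==> 4*h >= 6)) ==> ((3*y <= -3 && 9*g + 3*y != 3*h - 27 && 24*g > 8*h - 75 && 6*h + 2*y > 18*g + 69) || ((y > 12 || 18*g < 6*h - 68) <==> (6*g < 2*h - 9 ==> 6*g == 2*h - 30))))
Before h := 2*h - 9: ((y > 13 ==> 8*h >= 42) ==> ((3*y <= -3 && 6*h + 3*y != 24 && 16*h > 57 && 2*y > 12*h - 30) || ((y > 12 || 12*h < 31) <==> (4*h < 25 ==> 4*h == 3)))) && ((!(y > 13 ==> 8*h >= 42)) ==> ((3*y <= -3 && 9*g + 3*y != 6*h - 54 && 24*g > 16*h - 147 && 12*h + 2*y > 18*g + 123) || ((y > 12 || 18*g < 12*h - 122) <==> (6*g < 4*h - 27 ==> 6*g == 4*h - 48))))
The weakest precondition is ((y > 13 ==> 8*h >= 42) ==> ((3*y <= -3 && 6*h + 3*y != 24 && 16*h > 57 && 2*y > 12*h - 30) || ((y > 12 || 12*h < 31) <==> (4*h < 25 ==> 4*h == 3)))) && ((!(y > 13 ==> 8*h >= 42)) ==> ((3*y <= -3 && 9*g + 3*y != 6*h - 54 && 24*g > 16*h - 147 && 12*h + 2*y > 18*g + 123) || ((y > 12 || 18*g < 12*h - 122) <==> (6*g < 4*h - 27 ==> 6*g == 4*h - 48)))).
Check whether y > 13 && (y > 13 ==> ((3*y <= -3 && 9*g + 3*y != -54 && 24*g > -147 && 2*y > 18*g + 123) || ((y > 12 || 18*g < -122) <==> (6*g < -27 ==> 6*g == -48)))) && h == 0 implies it.
Every state satisfying the precondition satisfies the weakest precondition: the implication holds.
Answer: valid


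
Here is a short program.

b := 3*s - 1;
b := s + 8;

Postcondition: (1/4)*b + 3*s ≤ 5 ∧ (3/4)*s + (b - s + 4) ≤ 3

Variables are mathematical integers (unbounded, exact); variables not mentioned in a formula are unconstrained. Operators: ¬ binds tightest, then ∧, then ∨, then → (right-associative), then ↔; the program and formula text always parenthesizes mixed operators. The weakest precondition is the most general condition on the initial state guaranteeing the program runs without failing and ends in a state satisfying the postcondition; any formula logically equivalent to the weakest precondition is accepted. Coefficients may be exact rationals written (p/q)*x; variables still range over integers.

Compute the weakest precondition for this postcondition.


Working backward. After the program, the postcondition (1/4)*b + 3*s ≤ 5 ∧ (3/4)*s + (b - s + 4) ≤ 3 must hold; in canonical form it is (1/4)*b + 3*s ≤ 5 ∧ b ≤ (1/4)*s - 1.
Before b := s + 8: (13/4)*s ≤ 3 ∧ (3/4)*s ≤ -9
Before b := 3*s - 1: (13/4)*s ≤ 3 ∧ (3/4)*s ≤ -9
Answer: WP = (13/4)*s ≤ 3 ∧ (3/4)*s ≤ -9


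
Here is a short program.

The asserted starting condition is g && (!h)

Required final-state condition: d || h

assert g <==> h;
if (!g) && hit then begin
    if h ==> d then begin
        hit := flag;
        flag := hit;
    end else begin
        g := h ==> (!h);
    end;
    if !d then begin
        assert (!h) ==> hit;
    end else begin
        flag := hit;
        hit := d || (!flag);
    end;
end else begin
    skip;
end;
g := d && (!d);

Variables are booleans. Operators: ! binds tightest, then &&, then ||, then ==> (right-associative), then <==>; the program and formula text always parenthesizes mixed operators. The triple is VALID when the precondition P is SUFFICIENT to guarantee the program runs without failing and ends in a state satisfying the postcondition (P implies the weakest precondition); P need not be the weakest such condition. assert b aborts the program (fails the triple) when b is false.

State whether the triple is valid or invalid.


Working backward. After the program, d || h must hold.
Before g := d && (!d): d || h
Then branch requires ((h ==> d) ==> (((!d) ==> (((!h) ==> flag) && (d || h))) && (d ==> (d || h)))) && ((!(h ==> d)) ==> (((!d) ==> (((!h) ==> hit) && (d || h))) && (d ==> (d || h)))); else branch requires d || h.
Before the if: (((!g) && hit) ==> (((h ==> d) ==> (((!d) ==> (((!h) ==> flag) && (d || h))) && (d ==> (d || h)))) && ((!(h ==> d)) ==> (((!d) ==> (((!h) ==> hit) && (d || h))) && (d ==> (d || h)))))) && ((!((!g) && hit)) ==> (d || h))
Before assert g <==> h: (g <==> h) && (((!g) && hit) ==> (((h ==> d) ==> (((!d) ==> (((!h) ==> flag) && (d || h))) && (d ==> (d || h)))) && ((!(h ==> d)) ==> (((!d) ==> (((!h) ==> hit) && (d || h))) && (d ==> (d || h)))))) && ((!((!g) && hit)) ==> (d || h))
The weakest precondition is (g <==> h) && (((!g) && hit) ==> (((h ==> d) ==> (((!d) ==> (((!h) ==> flag) && (d || h))) && (d ==> (d || h)))) && ((!(h ==> d)) ==> (((!d) ==> (((!h) ==> hit) && (d || h))) && (d ==> (d || h)))))) && ((!((!g) && hit)) ==> (d || h)).
Check whether g && (!h) implies it.
Countermodel: at the initial state d = false, flag = false, g = true, h = false, hit = false, the precondition holds but the weakest precondition fails.
Answer: invalid


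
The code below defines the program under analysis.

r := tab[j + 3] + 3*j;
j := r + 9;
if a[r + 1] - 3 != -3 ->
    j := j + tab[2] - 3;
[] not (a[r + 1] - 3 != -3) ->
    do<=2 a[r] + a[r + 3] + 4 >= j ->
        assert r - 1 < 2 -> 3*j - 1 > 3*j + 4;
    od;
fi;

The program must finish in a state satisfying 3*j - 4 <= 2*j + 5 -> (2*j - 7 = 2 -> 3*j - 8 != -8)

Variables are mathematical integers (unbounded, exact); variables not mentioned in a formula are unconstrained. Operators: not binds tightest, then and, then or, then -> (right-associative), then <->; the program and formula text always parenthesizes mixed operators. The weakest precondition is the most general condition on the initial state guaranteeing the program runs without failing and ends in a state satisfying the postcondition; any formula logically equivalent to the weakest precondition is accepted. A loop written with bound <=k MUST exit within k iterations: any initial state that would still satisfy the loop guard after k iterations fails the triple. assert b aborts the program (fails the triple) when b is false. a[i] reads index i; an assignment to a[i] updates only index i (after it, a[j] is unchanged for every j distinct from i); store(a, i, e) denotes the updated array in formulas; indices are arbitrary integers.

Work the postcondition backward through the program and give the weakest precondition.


Working backward. After the program, the postcondition 3*j - 4 <= 2*j + 5 -> (2*j - 7 = 2 -> 3*j - 8 != -8) must hold; in canonical form it is j <= 9 -> (2*j = 9 -> 3*j != 0).
Then branch requires tab[2] + j <= 12 -> (2*tab[2] + 2*j = 15 -> 3*tab[2] + 3*j != 9); else branch requires (a[r + 3] + a[r] >= j - 4 -> ((not (r < 3)) and (a[r + 3] + a[r] >= j - 4 -> ((not (r < 3)) and (not (a[r + 3] + a[r] >= j - 4)) and (j <= 9 -> (2*j = 9 -> 3*j != 0)))) and ((not (a[r + 3] + a[r] >= j - 4)) -> (j <= 9 -> (2*j = 9 -> 3*j != 0))))) and ((not (a[r + 3] + a[r] >= j - 4)) -> (j <= 9 -> (2*j = 9 -> 3*j != 0))).
Before the if: (a[r + 1] != 0 -> (tab[2] + j <= 12 -> (2*tab[2] + 2*j = 15 -> 3*tab[2] + 3*j != 9))) and ((not (a[r + 1] != 0)) -> ((a[r + 3] + a[r] >= j - 4 -> ((not (r < 3)) and (a[r + 3] + a[r] >= j - 4 -> ((not (r < 3)) and (not (a[r + 3] + a[r] >= j - 4)) and (j <= 9 -> (2*j = 9 -> 3*j != 0)))) and ((not (a[r + 3] + a[r] >= j - 4)) -> (j <= 9 -> (2*j = 9 -> 3*j != 0))))) and ((not (a[r + 3] + a[r] >= j - 4)) -> (j <= 9 -> (2*j = 9 -> 3*j != 0)))))
Before j := r + 9: (a[r + 1] != 0 -> (tab[2] + r <= 3 -> (2*tab[2] + 2*r = -3 -> 3*tab[2] + 3*r != -18))) and ((not (a[r + 1] != 0)) -> ((a[r + 3] + a[r] >= r + 5 -> ((not (r < 3)) and (a[r + 3] + a[r] >= r + 5 -> ((not (r < 3)) and (not (a[r + 3] + a[r] >= r + 5)) and (r <= 0 -> (2*r = -9 -> 3*r != -27)))) and ((not (a[r + 3] + a[r] >= r + 5)) -> (r <= 0 -> (2*r = -9 -> 3*r != -27))))) and ((not (a[r + 3] + a[r] >= r + 5)) -> (r <= 0 -> (2*r = -9 -> 3*r != -27)))))
Before r := tab[j + 3] + 3*j: (a[tab[j + 3] + 3*j + 1] != 0 -> (tab[j + 3] + tab[2] + 3*j <= 3 -> (2*tab[j + 3] + 2*tab[2] + 6*j = -3 -> 3*tab[j + 3] + 3*tab[2] + 9*j != -18))) and ((not (a[tab[j + 3] + 3*j + 1] != 0)) -> ((a[tab[j + 3] + 3*j + 3] + a[tab[j + 3] + 3*j] >= tab[j + 3] + 3*j + 5 -> ((not (tab[j + 3] + 3*j < 3)) and (a[tab[j + 3] + 3*j + 3] + a[tab[j + 3] + 3*j] >= tab[j + 3] + 3*j + 5 -> ((not (tab[j + 3] + 3*j < 3)) and (not (a[tab[j + 3] + 3*j + 3] + a[tab[j + 3] + 3*j] >= tab[j + 3] + 3*j + 5)) and (tab[j + 3] + 3*j <= 0 -> (2*tab[j + 3] + 6*j = -9 -> 3*tab[j + 3] + 9*j != -27)))) and ((not (a[tab[j + 3] + 3*j + 3] + a[tab[j + 3] + 3*j] >= tab[j + 3] + 3*j + 5)) -> (tab[j + 3] + 3*j <= 0 -> (2*tab[j + 3] + 6*j = -9 -> 3*tab[j + 3] + 9*j != -27))))) and ((not (a[tab[j + 3] + 3*j + 3] + a[tab[j + 3] + 3*j] >= tab[j + 3] + 3*j + 5)) -> (tab[j + 3] + 3*j <= 0 -> (2*tab[j + 3] + 6*j = -9 -> 3*tab[j + 3] + 9*j != -27)))))
Answer: WP = (a[tab[j + 3] + 3*j + 1] != 0 -> (tab[j + 3] + tab[2] + 3*j <= 3 -> (2*tab[j + 3] + 2*tab[2] + 6*j = -3 -> 3*tab[j + 3] + 3*tab[2] + 9*j != -18))) and ((not (a[tab[j + 3] + 3*j + 1] != 0)) -> ((a[tab[j + 3] + 3*j + 3] + a[tab[j + 3] + 3*j] >= tab[j + 3] + 3*j + 5 -> ((not (tab[j + 3] + 3*j < 3)) and (a[tab[j + 3] + 3*j + 3] + a[tab[j + 3] + 3*j] >= tab[j + 3] + 3*j + 5 -> ((not (tab[j + 3] + 3*j < 3)) and (not (a[tab[j + 3] + 3*j + 3] + a[tab[j + 3] + 3*j] >= tab[j + 3] + 3*j + 5)) and (tab[j + 3] + 3*j <= 0 -> (2*tab[j + 3] + 6*j = -9 -> 3*tab[j + 3] + 9*j != -27)))) and ((not (a[tab[j + 3] + 3*j + 3] + a[tab[j + 3] + 3*j] >= tab[j + 3] + 3*j + 5)) -> (tab[j + 3] + 3*j <= 0 -> (2*tab[j + 3] + 6*j = -9 -> 3*tab[j + 3] + 9*j != -27))))) and ((not (a[tab[j + 3] + 3*j + 3] + a[tab[j + 3] + 3*j] >= tab[j + 3] + 3*j + 5)) -> (tab[j + 3] + 3*j <= 0 -> (2*tab[j + 3] + 6*j = -9 -> 3*tab[j + 3] + 9*j != -27)))))
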